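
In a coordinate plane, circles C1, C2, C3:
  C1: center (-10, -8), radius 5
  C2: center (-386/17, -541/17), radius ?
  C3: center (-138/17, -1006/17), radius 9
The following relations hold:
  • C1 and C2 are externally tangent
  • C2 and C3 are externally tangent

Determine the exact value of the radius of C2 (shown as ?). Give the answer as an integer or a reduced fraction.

22

1. [ext C1·C2]  r_C2² + 10r_C2 − 704 = 0  ⇒  r_C2 = 22 (r>0 drops 1)
2. [ext C2·C3]  r_C2² + 18r_C2 − 880 = 0  ⇒  r_C2 = 22 (r>0 drops 1)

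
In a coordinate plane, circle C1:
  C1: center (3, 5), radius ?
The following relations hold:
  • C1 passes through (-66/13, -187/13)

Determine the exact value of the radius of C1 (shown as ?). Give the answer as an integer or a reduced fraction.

21

1. [C1∋P]  r_C1² − 441 = 0  ⇒  r_C1 = 21 (r>0 drops 1)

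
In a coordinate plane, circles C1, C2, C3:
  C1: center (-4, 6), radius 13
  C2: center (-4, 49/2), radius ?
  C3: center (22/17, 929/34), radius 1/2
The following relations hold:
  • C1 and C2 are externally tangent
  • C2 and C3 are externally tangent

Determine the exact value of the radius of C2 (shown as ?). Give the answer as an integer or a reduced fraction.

1. [ext C1·C2]  r_C2² + 26r_C2 − 693/4 = 0  ⇒  r_C2 = 11/2 (r>0 drops 1)
2. [ext C2·C3]  r_C2² + 1r_C2 − 143/4 = 0  ⇒  r_C2 = 11/2 (r>0 drops 1)

11/2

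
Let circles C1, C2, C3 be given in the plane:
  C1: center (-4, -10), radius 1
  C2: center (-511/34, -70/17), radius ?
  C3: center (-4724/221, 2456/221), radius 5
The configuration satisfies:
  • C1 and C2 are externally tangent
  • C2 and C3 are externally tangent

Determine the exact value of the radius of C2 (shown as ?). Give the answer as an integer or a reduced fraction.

23/2

1. [ext C1·C2]  r_C2² + 2r_C2 − 621/4 = 0  ⇒  r_C2 = 23/2 (r>0 drops 1)
2. [ext C2·C3]  r_C2² + 10r_C2 − 989/4 = 0  ⇒  r_C2 = 23/2 (r>0 drops 1)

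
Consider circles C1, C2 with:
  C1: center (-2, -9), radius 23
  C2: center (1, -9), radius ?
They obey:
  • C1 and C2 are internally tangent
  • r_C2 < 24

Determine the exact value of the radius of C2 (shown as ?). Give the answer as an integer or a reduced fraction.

1. [int C1,C2]  r_C2² − 46r_C2 + 520 = 0  ⇒  r_C2 = 20 or 26
2. given r_C2 < 24: keep 20

20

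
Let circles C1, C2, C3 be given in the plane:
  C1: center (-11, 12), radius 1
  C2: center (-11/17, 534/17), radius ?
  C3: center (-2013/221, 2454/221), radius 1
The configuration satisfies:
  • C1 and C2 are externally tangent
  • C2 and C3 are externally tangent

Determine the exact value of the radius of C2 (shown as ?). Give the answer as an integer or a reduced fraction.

1. [ext C1·C2]  r_C2² + 2r_C2 − 483 = 0  ⇒  r_C2 = 21 (r>0 drops 1)
2. [ext C2·C3]  r_C2² + 2r_C2 − 483 = 0  ⇒  r_C2 = 21 (r>0 drops 1)

21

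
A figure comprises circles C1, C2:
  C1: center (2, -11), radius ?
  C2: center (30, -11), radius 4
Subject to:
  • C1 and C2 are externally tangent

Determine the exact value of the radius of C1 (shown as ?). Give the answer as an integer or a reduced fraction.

24

1. [ext C1·C2]  r_C1² + 8r_C1 − 768 = 0  ⇒  r_C1 = 24 (r>0 drops 1)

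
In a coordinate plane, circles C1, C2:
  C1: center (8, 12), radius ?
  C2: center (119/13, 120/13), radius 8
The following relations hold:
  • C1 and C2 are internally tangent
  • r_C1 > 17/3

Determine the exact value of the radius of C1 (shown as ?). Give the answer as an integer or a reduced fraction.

1. [int C1,C2]  r_C1² − 16r_C1 + 55 = 0  ⇒  r_C1 = 5 or 11
2. given r_C1 > 17/3: keep 11

11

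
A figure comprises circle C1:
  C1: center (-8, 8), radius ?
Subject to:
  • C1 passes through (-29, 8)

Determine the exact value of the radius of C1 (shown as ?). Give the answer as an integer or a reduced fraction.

21

1. [C1∋P]  r_C1² − 441 = 0  ⇒  r_C1 = 21 (r>0 drops 1)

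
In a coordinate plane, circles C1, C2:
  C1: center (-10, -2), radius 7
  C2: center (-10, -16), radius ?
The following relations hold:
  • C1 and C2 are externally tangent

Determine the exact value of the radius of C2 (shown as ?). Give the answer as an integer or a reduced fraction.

7

1. [ext C1·C2]  r_C2² + 14r_C2 − 147 = 0  ⇒  r_C2 = 7 (r>0 drops 1)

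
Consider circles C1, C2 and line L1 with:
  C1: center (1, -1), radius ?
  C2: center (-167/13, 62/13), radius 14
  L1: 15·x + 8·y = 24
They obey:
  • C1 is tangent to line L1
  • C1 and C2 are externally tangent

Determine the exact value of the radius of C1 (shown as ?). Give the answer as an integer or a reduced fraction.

1

1. [C1‖L1]  r_C1² − 1 = 0  ⇒  r_C1 = 1 (r>0 drops 1)
2. [ext C1·C2]  r_C1² + 28r_C1 − 29 = 0  ⇒  r_C1 = 1 (r>0 drops 1)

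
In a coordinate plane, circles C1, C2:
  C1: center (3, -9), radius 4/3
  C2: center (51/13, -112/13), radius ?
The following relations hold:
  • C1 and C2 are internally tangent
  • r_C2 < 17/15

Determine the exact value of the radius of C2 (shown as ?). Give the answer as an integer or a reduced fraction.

1/3

1. [int C1,C2]  r_C2² − (8/3)r_C2 + 7/9 = 0  ⇒  r_C2 = 1/3 or 7/3
2. given r_C2 < 17/15: keep 1/3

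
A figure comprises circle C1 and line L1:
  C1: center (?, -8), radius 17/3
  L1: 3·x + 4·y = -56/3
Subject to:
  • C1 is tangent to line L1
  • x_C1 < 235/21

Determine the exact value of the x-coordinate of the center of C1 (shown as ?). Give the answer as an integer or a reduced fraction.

-5

1. [C1‖L1]  x_C1² − (80/9)x_C1 − 625/9 = 0  ⇒  x_C1 = -5 or 125/9
2. given x_C1 < 235/21: keep -5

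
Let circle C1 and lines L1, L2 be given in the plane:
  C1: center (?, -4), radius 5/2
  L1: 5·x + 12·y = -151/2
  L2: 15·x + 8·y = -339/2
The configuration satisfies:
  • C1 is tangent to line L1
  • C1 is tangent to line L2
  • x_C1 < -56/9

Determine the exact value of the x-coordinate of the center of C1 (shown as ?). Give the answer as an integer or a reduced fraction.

1. [C1‖L1]  x_C1² + 11x_C1 − 12 = 0  ⇒  x_C1 = -12 or 1
2. [C1‖L2]  x_C1² + (55/3)x_C1 + 76 = 0  ⇒  x_C1 = -12 or -19/3

-12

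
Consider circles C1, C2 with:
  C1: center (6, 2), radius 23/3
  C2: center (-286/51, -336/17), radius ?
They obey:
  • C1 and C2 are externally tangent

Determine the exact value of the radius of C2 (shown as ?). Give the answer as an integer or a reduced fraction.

1. [ext C1·C2]  r_C2² + (46/3)r_C2 − 1649/3 = 0  ⇒  r_C2 = 17 (r>0 drops 1)

17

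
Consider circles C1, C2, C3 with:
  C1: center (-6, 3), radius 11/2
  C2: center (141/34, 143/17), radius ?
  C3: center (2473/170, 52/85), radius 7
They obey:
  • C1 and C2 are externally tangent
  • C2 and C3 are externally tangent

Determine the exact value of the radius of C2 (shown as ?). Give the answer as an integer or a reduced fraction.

6

1. [ext C1·C2]  r_C2² + 11r_C2 − 102 = 0  ⇒  r_C2 = 6 (r>0 drops 1)
2. [ext C2·C3]  r_C2² + 14r_C2 − 120 = 0  ⇒  r_C2 = 6 (r>0 drops 1)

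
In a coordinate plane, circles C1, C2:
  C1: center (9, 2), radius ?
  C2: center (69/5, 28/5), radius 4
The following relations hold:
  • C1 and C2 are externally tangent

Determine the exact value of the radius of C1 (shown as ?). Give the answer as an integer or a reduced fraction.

1. [ext C1·C2]  r_C1² + 8r_C1 − 20 = 0  ⇒  r_C1 = 2 (r>0 drops 1)

2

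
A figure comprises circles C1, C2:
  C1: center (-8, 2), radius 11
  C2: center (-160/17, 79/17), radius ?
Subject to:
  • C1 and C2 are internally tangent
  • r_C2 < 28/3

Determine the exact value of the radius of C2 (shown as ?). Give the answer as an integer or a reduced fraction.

8

1. [int C1,C2]  r_C2² − 22r_C2 + 112 = 0  ⇒  r_C2 = 8 or 14
2. given r_C2 < 28/3: keep 8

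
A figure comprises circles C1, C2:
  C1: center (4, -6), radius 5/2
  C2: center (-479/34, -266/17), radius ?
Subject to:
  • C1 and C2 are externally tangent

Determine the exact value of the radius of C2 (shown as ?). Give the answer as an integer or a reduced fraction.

18

1. [ext C1·C2]  r_C2² + 5r_C2 − 414 = 0  ⇒  r_C2 = 18 (r>0 drops 1)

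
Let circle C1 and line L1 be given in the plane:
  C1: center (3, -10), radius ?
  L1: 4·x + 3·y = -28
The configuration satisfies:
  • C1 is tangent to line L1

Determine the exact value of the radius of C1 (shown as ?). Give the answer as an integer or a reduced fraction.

2

1. [C1‖L1]  r_C1² − 4 = 0  ⇒  r_C1 = 2 (r>0 drops 1)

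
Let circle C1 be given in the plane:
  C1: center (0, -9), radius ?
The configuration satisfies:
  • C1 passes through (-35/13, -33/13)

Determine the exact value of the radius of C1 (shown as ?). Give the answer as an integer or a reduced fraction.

7

1. [C1∋P]  r_C1² − 49 = 0  ⇒  r_C1 = 7 (r>0 drops 1)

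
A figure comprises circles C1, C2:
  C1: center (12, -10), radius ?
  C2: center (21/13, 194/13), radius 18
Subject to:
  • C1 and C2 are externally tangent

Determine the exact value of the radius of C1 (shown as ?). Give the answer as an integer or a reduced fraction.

1. [ext C1·C2]  r_C1² + 36r_C1 − 405 = 0  ⇒  r_C1 = 9 (r>0 drops 1)

9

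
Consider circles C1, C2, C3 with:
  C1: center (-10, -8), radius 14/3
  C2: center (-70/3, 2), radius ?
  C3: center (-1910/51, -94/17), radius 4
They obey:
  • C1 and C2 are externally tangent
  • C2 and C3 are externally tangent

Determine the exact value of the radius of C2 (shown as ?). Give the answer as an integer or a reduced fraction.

1. [ext C1·C2]  r_C2² + (28/3)r_C2 − 256 = 0  ⇒  r_C2 = 12 (r>0 drops 1)
2. [ext C2·C3]  r_C2² + 8r_C2 − 240 = 0  ⇒  r_C2 = 12 (r>0 drops 1)

12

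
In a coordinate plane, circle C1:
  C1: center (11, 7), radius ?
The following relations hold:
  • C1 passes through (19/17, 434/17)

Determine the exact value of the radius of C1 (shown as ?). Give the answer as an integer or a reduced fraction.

21

1. [C1∋P]  r_C1² − 441 = 0  ⇒  r_C1 = 21 (r>0 drops 1)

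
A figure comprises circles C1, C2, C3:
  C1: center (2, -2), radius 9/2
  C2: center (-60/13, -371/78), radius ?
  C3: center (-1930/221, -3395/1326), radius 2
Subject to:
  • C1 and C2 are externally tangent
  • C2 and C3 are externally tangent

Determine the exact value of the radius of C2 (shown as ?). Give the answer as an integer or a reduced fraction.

8/3

1. [ext C1·C2]  r_C2² + 9r_C2 − 280/9 = 0  ⇒  r_C2 = 8/3 (r>0 drops 1)
2. [ext C2·C3]  r_C2² + 4r_C2 − 160/9 = 0  ⇒  r_C2 = 8/3 (r>0 drops 1)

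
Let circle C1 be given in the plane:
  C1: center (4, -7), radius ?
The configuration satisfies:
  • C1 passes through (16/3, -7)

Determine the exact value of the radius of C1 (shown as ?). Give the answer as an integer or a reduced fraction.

4/3

1. [C1∋P]  r_C1² − 16/9 = 0  ⇒  r_C1 = 4/3 (r>0 drops 1)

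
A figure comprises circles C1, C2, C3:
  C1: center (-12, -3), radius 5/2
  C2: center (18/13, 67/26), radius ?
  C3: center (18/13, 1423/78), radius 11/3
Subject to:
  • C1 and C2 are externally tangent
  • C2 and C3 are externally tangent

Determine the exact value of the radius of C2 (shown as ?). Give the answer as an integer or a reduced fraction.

12

1. [ext C1·C2]  r_C2² + 5r_C2 − 204 = 0  ⇒  r_C2 = 12 (r>0 drops 1)
2. [ext C2·C3]  r_C2² + (22/3)r_C2 − 232 = 0  ⇒  r_C2 = 12 (r>0 drops 1)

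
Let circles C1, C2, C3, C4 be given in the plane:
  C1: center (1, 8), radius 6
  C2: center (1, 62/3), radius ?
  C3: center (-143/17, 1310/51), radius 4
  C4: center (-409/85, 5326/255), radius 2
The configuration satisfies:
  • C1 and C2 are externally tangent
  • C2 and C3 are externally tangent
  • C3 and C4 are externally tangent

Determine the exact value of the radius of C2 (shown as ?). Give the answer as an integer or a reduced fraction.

20/3

1. [ext C1·C2]  r_C2² + 12r_C2 − 1120/9 = 0  ⇒  r_C2 = 20/3 (r>0 drops 1)
2. [ext C2·C3]  r_C2² + 8r_C2 − 880/9 = 0  ⇒  r_C2 = 20/3 (r>0 drops 1)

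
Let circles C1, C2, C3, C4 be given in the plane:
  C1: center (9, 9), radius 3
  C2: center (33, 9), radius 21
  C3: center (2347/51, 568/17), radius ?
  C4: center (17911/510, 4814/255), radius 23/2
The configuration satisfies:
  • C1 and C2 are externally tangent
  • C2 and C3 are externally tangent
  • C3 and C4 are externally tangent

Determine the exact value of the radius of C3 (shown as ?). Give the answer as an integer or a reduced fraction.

1. [ext C2·C3]  r_C3² + 42r_C3 − 2920/9 = 0  ⇒  r_C3 = 20/3 (r>0 drops 1)
2. [ext C3·C4]  r_C3² + 23r_C3 − 1780/9 = 0  ⇒  r_C3 = 20/3 (r>0 drops 1)

20/3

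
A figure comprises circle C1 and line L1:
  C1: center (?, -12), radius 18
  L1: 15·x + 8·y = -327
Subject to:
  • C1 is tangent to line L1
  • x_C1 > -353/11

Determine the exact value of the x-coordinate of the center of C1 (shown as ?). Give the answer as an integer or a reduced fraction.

5

1. [C1‖L1]  x_C1² + (154/5)x_C1 − 179 = 0  ⇒  x_C1 = -179/5 or 5
2. given x_C1 > -353/11: keep 5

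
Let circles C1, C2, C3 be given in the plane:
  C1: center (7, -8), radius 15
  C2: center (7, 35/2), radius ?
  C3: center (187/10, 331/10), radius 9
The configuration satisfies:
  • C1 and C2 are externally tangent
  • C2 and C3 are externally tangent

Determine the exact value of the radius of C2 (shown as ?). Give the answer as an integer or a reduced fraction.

1. [ext C1·C2]  r_C2² + 30r_C2 − 1701/4 = 0  ⇒  r_C2 = 21/2 (r>0 drops 1)
2. [ext C2·C3]  r_C2² + 18r_C2 − 1197/4 = 0  ⇒  r_C2 = 21/2 (r>0 drops 1)

21/2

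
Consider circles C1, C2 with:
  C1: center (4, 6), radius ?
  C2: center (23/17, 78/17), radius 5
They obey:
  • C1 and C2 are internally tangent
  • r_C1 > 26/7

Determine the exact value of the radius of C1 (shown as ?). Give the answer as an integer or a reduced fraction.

1. [int C1,C2]  r_C1² − 10r_C1 + 16 = 0  ⇒  r_C1 = 2 or 8
2. given r_C1 > 26/7: keep 8

8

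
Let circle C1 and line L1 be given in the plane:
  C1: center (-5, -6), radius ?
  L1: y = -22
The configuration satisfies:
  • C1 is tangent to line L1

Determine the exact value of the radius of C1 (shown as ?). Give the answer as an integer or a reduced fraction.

1. [C1‖L1]  r_C1² − 256 = 0  ⇒  r_C1 = 16 (r>0 drops 1)

16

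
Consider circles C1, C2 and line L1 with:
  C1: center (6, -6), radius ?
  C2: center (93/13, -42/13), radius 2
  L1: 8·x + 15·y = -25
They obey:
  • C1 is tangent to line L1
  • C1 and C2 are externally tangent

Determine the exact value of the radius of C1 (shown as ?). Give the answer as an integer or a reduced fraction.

1

1. [C1‖L1]  r_C1² − 1 = 0  ⇒  r_C1 = 1 (r>0 drops 1)
2. [ext C1·C2]  r_C1² + 4r_C1 − 5 = 0  ⇒  r_C1 = 1 (r>0 drops 1)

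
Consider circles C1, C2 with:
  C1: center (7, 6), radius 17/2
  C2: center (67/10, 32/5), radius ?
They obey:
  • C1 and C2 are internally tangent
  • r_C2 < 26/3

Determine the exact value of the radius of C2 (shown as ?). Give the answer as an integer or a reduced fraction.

8

1. [int C1,C2]  r_C2² − 17r_C2 + 72 = 0  ⇒  r_C2 = 8 or 9
2. given r_C2 < 26/3: keep 8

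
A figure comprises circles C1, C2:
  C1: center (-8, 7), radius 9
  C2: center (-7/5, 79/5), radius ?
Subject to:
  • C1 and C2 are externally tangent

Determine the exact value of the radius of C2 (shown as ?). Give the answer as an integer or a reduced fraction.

2

1. [ext C1·C2]  r_C2² + 18r_C2 − 40 = 0  ⇒  r_C2 = 2 (r>0 drops 1)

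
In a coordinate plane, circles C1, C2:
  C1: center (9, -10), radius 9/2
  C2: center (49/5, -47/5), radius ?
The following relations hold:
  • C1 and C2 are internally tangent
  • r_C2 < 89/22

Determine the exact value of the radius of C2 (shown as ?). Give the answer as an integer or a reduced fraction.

7/2

1. [int C1,C2]  r_C2² − 9r_C2 + 77/4 = 0  ⇒  r_C2 = 7/2 or 11/2
2. given r_C2 < 89/22: keep 7/2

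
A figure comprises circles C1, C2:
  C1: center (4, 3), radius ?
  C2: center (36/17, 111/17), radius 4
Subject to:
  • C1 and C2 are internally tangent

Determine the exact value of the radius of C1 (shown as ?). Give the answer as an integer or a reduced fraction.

1. [int C1,C2]  r_C1² − 8r_C1 = 0  ⇒  r_C1 = 8 (r>0 drops 1)

8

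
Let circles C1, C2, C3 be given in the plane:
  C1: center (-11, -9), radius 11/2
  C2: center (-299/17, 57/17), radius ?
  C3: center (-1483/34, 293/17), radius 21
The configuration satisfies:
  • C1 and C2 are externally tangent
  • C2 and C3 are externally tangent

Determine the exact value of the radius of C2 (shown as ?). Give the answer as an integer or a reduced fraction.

1. [ext C1·C2]  r_C2² + 11r_C2 − 663/4 = 0  ⇒  r_C2 = 17/2 (r>0 drops 1)
2. [ext C2·C3]  r_C2² + 42r_C2 − 1717/4 = 0  ⇒  r_C2 = 17/2 (r>0 drops 1)

17/2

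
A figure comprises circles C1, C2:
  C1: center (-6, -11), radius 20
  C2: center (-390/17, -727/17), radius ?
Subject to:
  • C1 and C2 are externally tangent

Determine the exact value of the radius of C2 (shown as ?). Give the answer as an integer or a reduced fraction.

1. [ext C1·C2]  r_C2² + 40r_C2 − 896 = 0  ⇒  r_C2 = 16 (r>0 drops 1)

16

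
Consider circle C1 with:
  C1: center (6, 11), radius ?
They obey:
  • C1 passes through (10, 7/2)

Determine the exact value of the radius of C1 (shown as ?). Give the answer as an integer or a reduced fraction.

1. [C1∋P]  r_C1² − 289/4 = 0  ⇒  r_C1 = 17/2 (r>0 drops 1)

17/2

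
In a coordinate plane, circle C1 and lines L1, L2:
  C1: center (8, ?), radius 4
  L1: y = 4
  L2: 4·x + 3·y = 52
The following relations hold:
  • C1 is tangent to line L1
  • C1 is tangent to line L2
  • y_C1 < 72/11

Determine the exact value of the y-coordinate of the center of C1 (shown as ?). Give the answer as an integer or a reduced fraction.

1. [C1‖L1]  y_C1² − 8y_C1 = 0  ⇒  y_C1 = 0 or 8
2. [C1‖L2]  y_C1² − (40/3)y_C1 = 0  ⇒  y_C1 = 0 or 40/3

0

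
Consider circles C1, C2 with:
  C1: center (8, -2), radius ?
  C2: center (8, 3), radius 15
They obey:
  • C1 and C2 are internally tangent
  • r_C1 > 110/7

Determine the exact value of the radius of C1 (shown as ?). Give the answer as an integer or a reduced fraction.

20

1. [int C1,C2]  r_C1² − 30r_C1 + 200 = 0  ⇒  r_C1 = 10 or 20
2. given r_C1 > 110/7: keep 20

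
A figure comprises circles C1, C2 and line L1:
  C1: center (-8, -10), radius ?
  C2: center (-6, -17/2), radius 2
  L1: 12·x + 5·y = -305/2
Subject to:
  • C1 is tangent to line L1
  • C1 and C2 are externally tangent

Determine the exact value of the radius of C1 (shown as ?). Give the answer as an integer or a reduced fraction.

1/2

1. [C1‖L1]  r_C1² − 1/4 = 0  ⇒  r_C1 = 1/2 (r>0 drops 1)
2. [ext C1·C2]  r_C1² + 4r_C1 − 9/4 = 0  ⇒  r_C1 = 1/2 (r>0 drops 1)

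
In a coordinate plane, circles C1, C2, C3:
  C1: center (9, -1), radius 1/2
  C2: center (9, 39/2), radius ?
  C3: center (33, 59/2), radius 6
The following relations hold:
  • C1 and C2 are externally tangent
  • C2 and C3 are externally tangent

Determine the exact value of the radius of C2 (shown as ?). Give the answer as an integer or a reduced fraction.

20

1. [ext C1·C2]  r_C2² + 1r_C2 − 420 = 0  ⇒  r_C2 = 20 (r>0 drops 1)
2. [ext C2·C3]  r_C2² + 12r_C2 − 640 = 0  ⇒  r_C2 = 20 (r>0 drops 1)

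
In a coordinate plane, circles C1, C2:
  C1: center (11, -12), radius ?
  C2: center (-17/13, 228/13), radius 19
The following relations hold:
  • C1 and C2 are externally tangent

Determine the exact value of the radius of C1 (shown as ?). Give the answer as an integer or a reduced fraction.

1. [ext C1·C2]  r_C1² + 38r_C1 − 663 = 0  ⇒  r_C1 = 13 (r>0 drops 1)

13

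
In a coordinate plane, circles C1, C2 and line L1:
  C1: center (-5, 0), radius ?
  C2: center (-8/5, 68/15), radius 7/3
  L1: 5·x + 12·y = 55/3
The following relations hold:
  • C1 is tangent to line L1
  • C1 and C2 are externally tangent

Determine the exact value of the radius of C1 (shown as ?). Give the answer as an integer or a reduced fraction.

1. [C1‖L1]  r_C1² − 100/9 = 0  ⇒  r_C1 = 10/3 (r>0 drops 1)
2. [ext C1·C2]  r_C1² + (14/3)r_C1 − 80/3 = 0  ⇒  r_C1 = 10/3 (r>0 drops 1)

10/3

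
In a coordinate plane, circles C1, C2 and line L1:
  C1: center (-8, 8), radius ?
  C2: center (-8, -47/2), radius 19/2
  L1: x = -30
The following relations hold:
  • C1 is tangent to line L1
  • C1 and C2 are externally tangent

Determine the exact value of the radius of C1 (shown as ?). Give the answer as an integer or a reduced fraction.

1. [C1‖L1]  r_C1² − 484 = 0  ⇒  r_C1 = 22 (r>0 drops 1)
2. [ext C1·C2]  r_C1² + 19r_C1 − 902 = 0  ⇒  r_C1 = 22 (r>0 drops 1)

22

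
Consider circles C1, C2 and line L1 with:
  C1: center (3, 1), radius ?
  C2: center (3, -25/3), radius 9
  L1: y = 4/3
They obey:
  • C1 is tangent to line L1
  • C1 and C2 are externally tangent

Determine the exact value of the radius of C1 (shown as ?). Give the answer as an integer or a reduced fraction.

1/3

1. [C1‖L1]  r_C1² − 1/9 = 0  ⇒  r_C1 = 1/3 (r>0 drops 1)
2. [ext C1·C2]  r_C1² + 18r_C1 − 55/9 = 0  ⇒  r_C1 = 1/3 (r>0 drops 1)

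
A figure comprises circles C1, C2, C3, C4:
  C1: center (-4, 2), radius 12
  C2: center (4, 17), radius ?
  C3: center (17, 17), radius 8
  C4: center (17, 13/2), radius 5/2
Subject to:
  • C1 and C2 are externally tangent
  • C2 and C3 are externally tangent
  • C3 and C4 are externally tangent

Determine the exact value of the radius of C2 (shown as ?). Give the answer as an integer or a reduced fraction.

1. [ext C1·C2]  r_C2² + 24r_C2 − 145 = 0  ⇒  r_C2 = 5 (r>0 drops 1)
2. [ext C2·C3]  r_C2² + 16r_C2 − 105 = 0  ⇒  r_C2 = 5 (r>0 drops 1)

5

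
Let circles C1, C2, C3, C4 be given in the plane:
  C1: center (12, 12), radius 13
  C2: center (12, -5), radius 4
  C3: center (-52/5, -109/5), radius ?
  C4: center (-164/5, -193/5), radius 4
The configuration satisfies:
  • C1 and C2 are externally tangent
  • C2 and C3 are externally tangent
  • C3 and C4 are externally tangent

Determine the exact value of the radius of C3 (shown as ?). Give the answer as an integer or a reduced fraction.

1. [ext C2·C3]  r_C3² + 8r_C3 − 768 = 0  ⇒  r_C3 = 24 (r>0 drops 1)
2. [ext C3·C4]  r_C3² + 8r_C3 − 768 = 0  ⇒  r_C3 = 24 (r>0 drops 1)

24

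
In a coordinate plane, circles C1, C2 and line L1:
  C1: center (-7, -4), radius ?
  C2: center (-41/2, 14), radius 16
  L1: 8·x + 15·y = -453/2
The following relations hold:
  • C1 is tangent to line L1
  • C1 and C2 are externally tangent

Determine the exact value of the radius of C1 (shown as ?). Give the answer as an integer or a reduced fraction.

13/2

1. [C1‖L1]  r_C1² − 169/4 = 0  ⇒  r_C1 = 13/2 (r>0 drops 1)
2. [ext C1·C2]  r_C1² + 32r_C1 − 1001/4 = 0  ⇒  r_C1 = 13/2 (r>0 drops 1)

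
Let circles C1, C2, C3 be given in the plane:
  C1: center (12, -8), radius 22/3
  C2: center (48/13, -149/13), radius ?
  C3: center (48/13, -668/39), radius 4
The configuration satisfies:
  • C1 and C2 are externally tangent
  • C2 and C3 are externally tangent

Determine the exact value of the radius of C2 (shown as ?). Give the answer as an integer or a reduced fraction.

1. [ext C1·C2]  r_C2² + (44/3)r_C2 − 245/9 = 0  ⇒  r_C2 = 5/3 (r>0 drops 1)
2. [ext C2·C3]  r_C2² + 8r_C2 − 145/9 = 0  ⇒  r_C2 = 5/3 (r>0 drops 1)

5/3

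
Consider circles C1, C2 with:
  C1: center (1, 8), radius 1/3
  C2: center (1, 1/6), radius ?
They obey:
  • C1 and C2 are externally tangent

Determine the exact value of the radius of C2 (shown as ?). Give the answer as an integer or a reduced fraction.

15/2

1. [ext C1·C2]  r_C2² + (2/3)r_C2 − 245/4 = 0  ⇒  r_C2 = 15/2 (r>0 drops 1)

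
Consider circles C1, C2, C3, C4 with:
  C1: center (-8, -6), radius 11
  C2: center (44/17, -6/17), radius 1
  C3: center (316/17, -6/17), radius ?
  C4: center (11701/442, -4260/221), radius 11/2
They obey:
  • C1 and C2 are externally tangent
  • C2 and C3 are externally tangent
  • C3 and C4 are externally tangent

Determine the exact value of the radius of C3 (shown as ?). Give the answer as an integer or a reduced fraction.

15

1. [ext C2·C3]  r_C3² + 2r_C3 − 255 = 0  ⇒  r_C3 = 15 (r>0 drops 1)
2. [ext C3·C4]  r_C3² + 11r_C3 − 390 = 0  ⇒  r_C3 = 15 (r>0 drops 1)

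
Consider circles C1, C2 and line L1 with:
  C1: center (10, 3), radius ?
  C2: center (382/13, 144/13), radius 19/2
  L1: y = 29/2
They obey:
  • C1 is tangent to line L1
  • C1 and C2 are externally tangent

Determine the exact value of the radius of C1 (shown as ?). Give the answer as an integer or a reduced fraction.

23/2

1. [C1‖L1]  r_C1² − 529/4 = 0  ⇒  r_C1 = 23/2 (r>0 drops 1)
2. [ext C1·C2]  r_C1² + 19r_C1 − 1403/4 = 0  ⇒  r_C1 = 23/2 (r>0 drops 1)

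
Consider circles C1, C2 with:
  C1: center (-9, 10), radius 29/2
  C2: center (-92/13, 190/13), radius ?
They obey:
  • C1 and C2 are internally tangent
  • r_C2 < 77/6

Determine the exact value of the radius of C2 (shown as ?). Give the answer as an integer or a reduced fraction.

19/2

1. [int C1,C2]  r_C2² − 29r_C2 + 741/4 = 0  ⇒  r_C2 = 19/2 or 39/2
2. given r_C2 < 77/6: keep 19/2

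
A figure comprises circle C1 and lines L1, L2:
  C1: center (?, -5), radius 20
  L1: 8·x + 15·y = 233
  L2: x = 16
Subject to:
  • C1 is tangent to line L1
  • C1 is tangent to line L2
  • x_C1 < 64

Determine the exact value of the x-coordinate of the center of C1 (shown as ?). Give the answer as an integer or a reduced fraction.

-4

1. [C1‖L1]  x_C1² − 77x_C1 − 324 = 0  ⇒  x_C1 = -4 or 81
2. [C1‖L2]  x_C1² − 32x_C1 − 144 = 0  ⇒  x_C1 = -4 or 36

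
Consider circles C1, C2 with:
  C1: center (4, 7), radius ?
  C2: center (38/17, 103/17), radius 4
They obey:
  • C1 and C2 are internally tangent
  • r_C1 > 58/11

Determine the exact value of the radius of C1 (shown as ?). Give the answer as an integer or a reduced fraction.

1. [int C1,C2]  r_C1² − 8r_C1 + 12 = 0  ⇒  r_C1 = 2 or 6
2. given r_C1 > 58/11: keep 6

6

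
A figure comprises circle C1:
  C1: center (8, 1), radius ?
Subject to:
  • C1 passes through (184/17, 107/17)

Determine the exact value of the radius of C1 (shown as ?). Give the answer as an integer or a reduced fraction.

6

1. [C1∋P]  r_C1² − 36 = 0  ⇒  r_C1 = 6 (r>0 drops 1)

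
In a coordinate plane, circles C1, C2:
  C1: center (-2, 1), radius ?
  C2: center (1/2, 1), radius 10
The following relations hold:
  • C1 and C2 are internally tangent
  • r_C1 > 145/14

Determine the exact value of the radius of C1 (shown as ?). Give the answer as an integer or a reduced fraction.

25/2

1. [int C1,C2]  r_C1² − 20r_C1 + 375/4 = 0  ⇒  r_C1 = 15/2 or 25/2
2. given r_C1 > 145/14: keep 25/2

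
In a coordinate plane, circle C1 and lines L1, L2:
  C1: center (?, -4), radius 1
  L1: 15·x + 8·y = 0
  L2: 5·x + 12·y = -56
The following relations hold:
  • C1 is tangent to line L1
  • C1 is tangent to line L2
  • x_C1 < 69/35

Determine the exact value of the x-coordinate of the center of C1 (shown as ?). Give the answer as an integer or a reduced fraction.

1

1. [C1‖L1]  x_C1² − (64/15)x_C1 + 49/15 = 0  ⇒  x_C1 = 1 or 49/15
2. [C1‖L2]  x_C1² + (16/5)x_C1 − 21/5 = 0  ⇒  x_C1 = -21/5 or 1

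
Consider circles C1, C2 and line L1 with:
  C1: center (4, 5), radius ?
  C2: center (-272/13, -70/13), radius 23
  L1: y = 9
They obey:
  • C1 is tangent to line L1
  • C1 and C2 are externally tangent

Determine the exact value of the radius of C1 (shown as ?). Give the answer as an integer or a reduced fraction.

4

1. [C1‖L1]  r_C1² − 16 = 0  ⇒  r_C1 = 4 (r>0 drops 1)
2. [ext C1·C2]  r_C1² + 46r_C1 − 200 = 0  ⇒  r_C1 = 4 (r>0 drops 1)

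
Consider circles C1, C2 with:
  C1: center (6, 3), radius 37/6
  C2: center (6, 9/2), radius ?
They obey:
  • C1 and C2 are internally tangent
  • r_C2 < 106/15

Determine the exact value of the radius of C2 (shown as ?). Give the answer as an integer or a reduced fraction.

14/3

1. [int C1,C2]  r_C2² − (37/3)r_C2 + 322/9 = 0  ⇒  r_C2 = 14/3 or 23/3
2. given r_C2 < 106/15: keep 14/3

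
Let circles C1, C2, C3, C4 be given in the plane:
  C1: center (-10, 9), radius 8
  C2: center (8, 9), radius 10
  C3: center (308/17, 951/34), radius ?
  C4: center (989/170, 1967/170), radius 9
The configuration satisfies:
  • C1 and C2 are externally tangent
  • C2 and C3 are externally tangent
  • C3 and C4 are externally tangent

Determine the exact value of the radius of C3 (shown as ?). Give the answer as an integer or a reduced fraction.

1. [ext C2·C3]  r_C3² + 20r_C3 − 1449/4 = 0  ⇒  r_C3 = 23/2 (r>0 drops 1)
2. [ext C3·C4]  r_C3² + 18r_C3 − 1357/4 = 0  ⇒  r_C3 = 23/2 (r>0 drops 1)

23/2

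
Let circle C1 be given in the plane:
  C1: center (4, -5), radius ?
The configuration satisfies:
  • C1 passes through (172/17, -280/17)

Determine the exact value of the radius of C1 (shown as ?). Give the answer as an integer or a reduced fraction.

13

1. [C1∋P]  r_C1² − 169 = 0  ⇒  r_C1 = 13 (r>0 drops 1)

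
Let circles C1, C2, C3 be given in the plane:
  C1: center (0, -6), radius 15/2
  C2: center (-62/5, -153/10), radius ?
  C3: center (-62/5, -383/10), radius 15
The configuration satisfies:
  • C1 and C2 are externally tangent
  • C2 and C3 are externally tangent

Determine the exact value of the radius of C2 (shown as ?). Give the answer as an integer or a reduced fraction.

8

1. [ext C1·C2]  r_C2² + 15r_C2 − 184 = 0  ⇒  r_C2 = 8 (r>0 drops 1)
2. [ext C2·C3]  r_C2² + 30r_C2 − 304 = 0  ⇒  r_C2 = 8 (r>0 drops 1)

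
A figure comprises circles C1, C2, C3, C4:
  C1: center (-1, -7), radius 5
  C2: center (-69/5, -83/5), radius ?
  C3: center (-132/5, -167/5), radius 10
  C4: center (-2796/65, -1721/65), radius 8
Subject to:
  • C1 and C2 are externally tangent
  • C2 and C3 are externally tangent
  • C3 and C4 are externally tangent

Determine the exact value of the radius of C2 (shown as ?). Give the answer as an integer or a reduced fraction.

1. [ext C1·C2]  r_C2² + 10r_C2 − 231 = 0  ⇒  r_C2 = 11 (r>0 drops 1)
2. [ext C2·C3]  r_C2² + 20r_C2 − 341 = 0  ⇒  r_C2 = 11 (r>0 drops 1)

11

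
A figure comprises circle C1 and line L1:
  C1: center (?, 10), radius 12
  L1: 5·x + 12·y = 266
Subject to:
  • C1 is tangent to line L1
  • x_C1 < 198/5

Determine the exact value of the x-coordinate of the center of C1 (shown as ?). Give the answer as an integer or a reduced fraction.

-2

1. [C1‖L1]  x_C1² − (292/5)x_C1 − 604/5 = 0  ⇒  x_C1 = -2 or 302/5
2. given x_C1 < 198/5: keep -2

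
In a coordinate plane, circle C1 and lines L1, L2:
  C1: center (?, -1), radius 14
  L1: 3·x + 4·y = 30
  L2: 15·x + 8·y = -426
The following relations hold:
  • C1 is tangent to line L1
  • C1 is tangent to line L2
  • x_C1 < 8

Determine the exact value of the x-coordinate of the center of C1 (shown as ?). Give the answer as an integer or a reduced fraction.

-12

1. [C1‖L1]  x_C1² − (68/3)x_C1 − 416 = 0  ⇒  x_C1 = -12 or 104/3
2. [C1‖L2]  x_C1² + (836/15)x_C1 + 2624/5 = 0  ⇒  x_C1 = -656/15 or -12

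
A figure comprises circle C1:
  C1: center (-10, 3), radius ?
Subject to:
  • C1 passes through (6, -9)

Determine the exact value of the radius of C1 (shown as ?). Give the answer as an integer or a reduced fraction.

1. [C1∋P]  r_C1² − 400 = 0  ⇒  r_C1 = 20 (r>0 drops 1)

20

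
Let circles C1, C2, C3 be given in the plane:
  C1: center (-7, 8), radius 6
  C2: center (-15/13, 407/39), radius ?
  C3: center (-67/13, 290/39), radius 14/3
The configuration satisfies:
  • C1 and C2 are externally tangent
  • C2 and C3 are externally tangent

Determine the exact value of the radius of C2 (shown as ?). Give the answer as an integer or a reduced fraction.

1. [ext C1·C2]  r_C2² + 12r_C2 − 37/9 = 0  ⇒  r_C2 = 1/3 (r>0 drops 1)
2. [ext C2·C3]  r_C2² + (28/3)r_C2 − 29/9 = 0  ⇒  r_C2 = 1/3 (r>0 drops 1)

1/3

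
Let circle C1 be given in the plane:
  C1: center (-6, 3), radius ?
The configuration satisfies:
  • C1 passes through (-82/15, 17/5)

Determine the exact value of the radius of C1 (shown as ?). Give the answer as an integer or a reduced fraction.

2/3

1. [C1∋P]  r_C1² − 4/9 = 0  ⇒  r_C1 = 2/3 (r>0 drops 1)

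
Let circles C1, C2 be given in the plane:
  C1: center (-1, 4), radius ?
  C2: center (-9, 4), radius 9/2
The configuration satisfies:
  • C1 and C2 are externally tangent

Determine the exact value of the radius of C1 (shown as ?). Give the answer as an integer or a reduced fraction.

1. [ext C1·C2]  r_C1² + 9r_C1 − 175/4 = 0  ⇒  r_C1 = 7/2 (r>0 drops 1)

7/2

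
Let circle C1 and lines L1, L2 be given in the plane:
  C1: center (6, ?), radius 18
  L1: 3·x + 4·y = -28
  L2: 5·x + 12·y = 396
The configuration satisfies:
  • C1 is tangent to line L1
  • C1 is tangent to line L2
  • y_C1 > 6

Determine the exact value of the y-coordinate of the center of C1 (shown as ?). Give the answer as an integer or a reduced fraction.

11

1. [C1‖L1]  y_C1² + 23y_C1 − 374 = 0  ⇒  y_C1 = -34 or 11
2. [C1‖L2]  y_C1² − 61y_C1 + 550 = 0  ⇒  y_C1 = 11 or 50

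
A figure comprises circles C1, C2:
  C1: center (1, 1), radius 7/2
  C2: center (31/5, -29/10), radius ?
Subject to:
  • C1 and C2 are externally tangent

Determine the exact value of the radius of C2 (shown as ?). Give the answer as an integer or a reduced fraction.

1. [ext C1·C2]  r_C2² + 7r_C2 − 30 = 0  ⇒  r_C2 = 3 (r>0 drops 1)

3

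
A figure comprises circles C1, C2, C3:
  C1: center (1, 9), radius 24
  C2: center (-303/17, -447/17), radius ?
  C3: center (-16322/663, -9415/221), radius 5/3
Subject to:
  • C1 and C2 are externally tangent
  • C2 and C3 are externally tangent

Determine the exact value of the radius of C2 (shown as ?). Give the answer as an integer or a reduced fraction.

1. [ext C1·C2]  r_C2² + 48r_C2 − 1024 = 0  ⇒  r_C2 = 16 (r>0 drops 1)
2. [ext C2·C3]  r_C2² + (10/3)r_C2 − 928/3 = 0  ⇒  r_C2 = 16 (r>0 drops 1)

16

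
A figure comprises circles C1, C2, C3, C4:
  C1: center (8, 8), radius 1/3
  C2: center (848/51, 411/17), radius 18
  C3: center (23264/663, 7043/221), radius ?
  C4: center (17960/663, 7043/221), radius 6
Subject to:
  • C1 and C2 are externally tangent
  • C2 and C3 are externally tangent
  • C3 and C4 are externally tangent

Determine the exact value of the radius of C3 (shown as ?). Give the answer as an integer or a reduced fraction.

1. [ext C2·C3]  r_C3² + 36r_C3 − 76 = 0  ⇒  r_C3 = 2 (r>0 drops 1)
2. [ext C3·C4]  r_C3² + 12r_C3 − 28 = 0  ⇒  r_C3 = 2 (r>0 drops 1)

2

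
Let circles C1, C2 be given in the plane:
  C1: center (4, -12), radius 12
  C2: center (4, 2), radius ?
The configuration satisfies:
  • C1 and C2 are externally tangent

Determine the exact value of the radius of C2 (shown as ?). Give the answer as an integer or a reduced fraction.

2

1. [ext C1·C2]  r_C2² + 24r_C2 − 52 = 0  ⇒  r_C2 = 2 (r>0 drops 1)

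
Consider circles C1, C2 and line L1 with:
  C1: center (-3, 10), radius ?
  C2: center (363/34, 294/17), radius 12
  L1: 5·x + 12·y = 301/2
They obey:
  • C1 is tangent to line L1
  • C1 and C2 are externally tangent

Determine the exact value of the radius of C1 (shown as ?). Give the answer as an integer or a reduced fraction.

1. [C1‖L1]  r_C1² − 49/4 = 0  ⇒  r_C1 = 7/2 (r>0 drops 1)
2. [ext C1·C2]  r_C1² + 24r_C1 − 385/4 = 0  ⇒  r_C1 = 7/2 (r>0 drops 1)

7/2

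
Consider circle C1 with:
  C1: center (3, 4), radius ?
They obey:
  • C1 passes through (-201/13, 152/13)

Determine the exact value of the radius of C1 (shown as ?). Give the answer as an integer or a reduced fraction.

20

1. [C1∋P]  r_C1² − 400 = 0  ⇒  r_C1 = 20 (r>0 drops 1)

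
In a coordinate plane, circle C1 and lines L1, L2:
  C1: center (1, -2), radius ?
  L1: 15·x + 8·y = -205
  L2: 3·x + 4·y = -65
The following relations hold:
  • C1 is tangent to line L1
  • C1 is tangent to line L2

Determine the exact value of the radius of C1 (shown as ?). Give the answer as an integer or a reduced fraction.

12

1. [C1‖L1]  r_C1² − 144 = 0  ⇒  r_C1 = 12 (r>0 drops 1)
2. [C1‖L2]  r_C1² − 144 = 0  ⇒  r_C1 = 12 (r>0 drops 1)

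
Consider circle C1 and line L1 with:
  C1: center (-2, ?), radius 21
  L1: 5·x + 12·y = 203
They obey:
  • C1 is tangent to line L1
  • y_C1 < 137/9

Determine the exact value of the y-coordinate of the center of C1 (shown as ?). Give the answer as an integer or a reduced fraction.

-5

1. [C1‖L1]  y_C1² − (71/2)y_C1 − 405/2 = 0  ⇒  y_C1 = -5 or 81/2
2. given y_C1 < 137/9: keep -5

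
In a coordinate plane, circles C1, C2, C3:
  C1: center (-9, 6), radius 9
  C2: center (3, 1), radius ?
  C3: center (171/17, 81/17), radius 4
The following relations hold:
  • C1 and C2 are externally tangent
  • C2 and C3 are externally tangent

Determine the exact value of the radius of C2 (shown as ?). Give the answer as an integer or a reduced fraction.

4

1. [ext C1·C2]  r_C2² + 18r_C2 − 88 = 0  ⇒  r_C2 = 4 (r>0 drops 1)
2. [ext C2·C3]  r_C2² + 8r_C2 − 48 = 0  ⇒  r_C2 = 4 (r>0 drops 1)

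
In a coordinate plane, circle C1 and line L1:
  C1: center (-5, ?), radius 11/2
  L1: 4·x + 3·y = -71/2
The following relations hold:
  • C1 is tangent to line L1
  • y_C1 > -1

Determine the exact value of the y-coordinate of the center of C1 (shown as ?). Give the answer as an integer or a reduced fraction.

1. [C1‖L1]  y_C1² + (31/3)y_C1 − 172/3 = 0  ⇒  y_C1 = -43/3 or 4
2. given y_C1 > -1: keep 4

4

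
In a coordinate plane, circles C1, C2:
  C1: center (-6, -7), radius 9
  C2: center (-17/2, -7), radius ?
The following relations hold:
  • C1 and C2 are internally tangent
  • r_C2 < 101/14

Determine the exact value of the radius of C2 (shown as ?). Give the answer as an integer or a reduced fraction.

1. [int C1,C2]  r_C2² − 18r_C2 + 299/4 = 0  ⇒  r_C2 = 13/2 or 23/2
2. given r_C2 < 101/14: keep 13/2

13/2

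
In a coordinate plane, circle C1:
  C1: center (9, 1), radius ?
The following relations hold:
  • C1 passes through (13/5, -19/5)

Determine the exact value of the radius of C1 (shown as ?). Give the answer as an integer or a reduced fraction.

1. [C1∋P]  r_C1² − 64 = 0  ⇒  r_C1 = 8 (r>0 drops 1)

8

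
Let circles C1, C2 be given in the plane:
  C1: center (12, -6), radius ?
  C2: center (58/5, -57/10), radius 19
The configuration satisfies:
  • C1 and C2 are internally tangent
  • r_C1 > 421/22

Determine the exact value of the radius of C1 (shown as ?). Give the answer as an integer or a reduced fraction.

39/2

1. [int C1,C2]  r_C1² − 38r_C1 + 1443/4 = 0  ⇒  r_C1 = 37/2 or 39/2
2. given r_C1 > 421/22: keep 39/2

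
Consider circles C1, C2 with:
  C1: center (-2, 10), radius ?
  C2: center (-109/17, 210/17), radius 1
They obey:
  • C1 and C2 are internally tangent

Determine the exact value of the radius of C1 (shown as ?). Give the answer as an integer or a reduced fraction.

6

1. [int C1,C2]  r_C1² − 2r_C1 − 24 = 0  ⇒  r_C1 = 6 (r>0 drops 1)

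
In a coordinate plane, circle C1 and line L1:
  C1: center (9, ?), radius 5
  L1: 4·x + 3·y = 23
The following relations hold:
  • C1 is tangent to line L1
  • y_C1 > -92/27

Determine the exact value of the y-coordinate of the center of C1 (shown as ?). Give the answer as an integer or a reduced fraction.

1. [C1‖L1]  y_C1² + (26/3)y_C1 − 152/3 = 0  ⇒  y_C1 = -38/3 or 4
2. given y_C1 > -92/27: keep 4

4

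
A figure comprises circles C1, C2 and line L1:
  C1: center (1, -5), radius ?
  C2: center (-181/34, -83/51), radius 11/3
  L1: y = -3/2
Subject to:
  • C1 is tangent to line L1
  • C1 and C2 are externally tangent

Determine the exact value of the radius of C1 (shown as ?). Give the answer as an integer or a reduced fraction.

7/2

1. [C1‖L1]  r_C1² − 49/4 = 0  ⇒  r_C1 = 7/2 (r>0 drops 1)
2. [ext C1·C2]  r_C1² + (22/3)r_C1 − 455/12 = 0  ⇒  r_C1 = 7/2 (r>0 drops 1)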